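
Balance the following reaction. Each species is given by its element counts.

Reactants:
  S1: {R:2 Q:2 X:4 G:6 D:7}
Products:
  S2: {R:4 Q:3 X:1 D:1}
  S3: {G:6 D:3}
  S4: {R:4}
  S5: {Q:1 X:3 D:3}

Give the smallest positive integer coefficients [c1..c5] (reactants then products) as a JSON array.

Coefficients: [4, 1, 4, 1, 5]

R: 4·2 = 8 | 1·4+4·0+1·4+5·0 = 8
Q: 4·2 = 8 | 1·3+4·0+1·0+5·1 = 8
X: 4·4 = 16 | 1·1+4·0+1·0+5·3 = 16
G: 4·6 = 24 | 1·0+4·6+1·0+5·0 = 24
D: 4·7 = 28 | 1·1+4·3+1·0+5·3 = 28
gcd(4,1,4,1,5) = 1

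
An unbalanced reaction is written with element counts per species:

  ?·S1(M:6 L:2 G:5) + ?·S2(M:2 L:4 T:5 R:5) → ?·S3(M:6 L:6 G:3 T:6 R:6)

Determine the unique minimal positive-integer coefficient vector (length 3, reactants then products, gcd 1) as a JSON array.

Coefficients: [3, 6, 5]

M: 3·6+6·2 = 30 | 5·6 = 30
L: 3·2+6·4 = 30 | 5·6 = 30
G: 3·5+6·0 = 15 | 5·3 = 15
T: 3·0+6·5 = 30 | 5·6 = 30
R: 3·0+6·5 = 30 | 5·6 = 30
gcd(3,6,5) = 1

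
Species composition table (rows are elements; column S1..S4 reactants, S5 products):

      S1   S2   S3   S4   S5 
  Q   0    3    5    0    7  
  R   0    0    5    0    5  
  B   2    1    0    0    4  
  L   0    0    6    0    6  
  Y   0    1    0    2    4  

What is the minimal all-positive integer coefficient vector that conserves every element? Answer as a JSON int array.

Coefficients: [5, 2, 3, 5, 3]

Q: 5·0+2·3+3·5+5·0 = 21 | 3·7 = 21
R: 5·0+2·0+3·5+5·0 = 15 | 3·5 = 15
B: 5·2+2·1+3·0+5·0 = 12 | 3·4 = 12
L: 5·0+2·0+3·6+5·0 = 18 | 3·6 = 18
Y: 5·0+2·1+3·0+5·2 = 12 | 3·4 = 12
gcd(5,2,3,5,3) = 1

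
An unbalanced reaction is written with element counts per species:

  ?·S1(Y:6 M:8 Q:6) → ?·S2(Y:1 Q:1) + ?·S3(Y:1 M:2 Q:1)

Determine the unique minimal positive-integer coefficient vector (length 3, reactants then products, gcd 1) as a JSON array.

Coefficients: [1, 2, 4]

Y: 1·6 = 6 | 2·1+4·1 = 6
M: 1·8 = 8 | 2·0+4·2 = 8
Q: 1·6 = 6 | 2·1+4·1 = 6
gcd(1,2,4) = 1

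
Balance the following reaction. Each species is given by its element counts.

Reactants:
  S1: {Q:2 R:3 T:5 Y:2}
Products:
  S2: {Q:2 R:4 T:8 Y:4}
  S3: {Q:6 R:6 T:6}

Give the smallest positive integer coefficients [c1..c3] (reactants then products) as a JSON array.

Q: 6·2 = 12 | 3·2+1·6 = 12
R: 6·3 = 18 | 3·4+1·6 = 18
T: 6·5 = 30 | 3·8+1·6 = 30
Y: 6·2 = 12 | 3·4+1·0 = 12
gcd(6,3,1) = 1

Coefficients: [6, 3, 1]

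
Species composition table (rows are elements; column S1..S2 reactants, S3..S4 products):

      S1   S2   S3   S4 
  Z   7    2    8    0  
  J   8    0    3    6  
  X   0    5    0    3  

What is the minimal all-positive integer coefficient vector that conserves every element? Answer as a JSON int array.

Z: 6·7+3·2 = 48 | 6·8+5·0 = 48
J: 6·8+3·0 = 48 | 6·3+5·6 = 48
X: 6·0+3·5 = 15 | 6·0+5·3 = 15
gcd(6,3,6,5) = 1

Coefficients: [6, 3, 6, 5]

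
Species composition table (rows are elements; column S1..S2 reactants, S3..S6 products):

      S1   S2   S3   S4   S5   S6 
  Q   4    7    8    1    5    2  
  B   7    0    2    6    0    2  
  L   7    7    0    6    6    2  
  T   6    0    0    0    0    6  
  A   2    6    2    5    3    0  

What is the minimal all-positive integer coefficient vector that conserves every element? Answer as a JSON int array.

Coefficients: [4, 4, 1, 3, 5, 4]

Q: 4·4+4·7 = 44 | 1·8+3·1+5·5+4·2 = 44
B: 4·7+4·0 = 28 | 1·2+3·6+5·0+4·2 = 28
L: 4·7+4·7 = 56 | 1·0+3·6+5·6+4·2 = 56
T: 4·6+4·0 = 24 | 1·0+3·0+5·0+4·6 = 24
A: 4·2+4·6 = 32 | 1·2+3·5+5·3+4·0 = 32
gcd(4,4,1,3,5,4) = 1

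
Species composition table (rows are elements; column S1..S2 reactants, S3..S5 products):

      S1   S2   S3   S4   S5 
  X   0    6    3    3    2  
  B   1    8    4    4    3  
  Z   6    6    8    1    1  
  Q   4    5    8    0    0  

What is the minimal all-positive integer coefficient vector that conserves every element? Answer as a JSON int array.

Coefficients: [1, 4, 3, 3, 3]

X: 1·0+4·6 = 24 | 3·3+3·3+3·2 = 24
B: 1·1+4·8 = 33 | 3·4+3·4+3·3 = 33
Z: 1·6+4·6 = 30 | 3·8+3·1+3·1 = 30
Q: 1·4+4·5 = 24 | 3·8+3·0+3·0 = 24
gcd(1,4,3,3,3) = 1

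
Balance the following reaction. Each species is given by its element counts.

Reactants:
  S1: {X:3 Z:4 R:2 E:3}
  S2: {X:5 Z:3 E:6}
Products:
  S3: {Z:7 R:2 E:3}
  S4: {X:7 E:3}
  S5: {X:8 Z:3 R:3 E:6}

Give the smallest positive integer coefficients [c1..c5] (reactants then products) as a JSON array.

X: 6·3+1·5 = 23 | 3·0+1·7+2·8 = 23
Z: 6·4+1·3 = 27 | 3·7+1·0+2·3 = 27
R: 6·2+1·0 = 12 | 3·2+1·0+2·3 = 12
E: 6·3+1·6 = 24 | 3·3+1·3+2·6 = 24
gcd(6,1,3,1,2) = 1

Coefficients: [6, 1, 3, 1, 2]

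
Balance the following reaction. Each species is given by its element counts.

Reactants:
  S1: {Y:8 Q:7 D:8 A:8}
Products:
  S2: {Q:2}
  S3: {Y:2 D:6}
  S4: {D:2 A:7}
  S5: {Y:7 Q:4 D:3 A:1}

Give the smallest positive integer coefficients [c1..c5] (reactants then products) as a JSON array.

Coefficients: [2, 3, 1, 2, 2]

Y: 2·8 = 16 | 3·0+1·2+2·0+2·7 = 16
Q: 2·7 = 14 | 3·2+1·0+2·0+2·4 = 14
D: 2·8 = 16 | 3·0+1·6+2·2+2·3 = 16
A: 2·8 = 16 | 3·0+1·0+2·7+2·1 = 16
gcd(2,3,1,2,2) = 1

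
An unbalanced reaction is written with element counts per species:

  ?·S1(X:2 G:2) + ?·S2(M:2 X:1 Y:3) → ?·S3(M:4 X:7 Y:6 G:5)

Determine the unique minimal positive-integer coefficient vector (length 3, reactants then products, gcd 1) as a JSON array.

Coefficients: [5, 4, 2]

M: 5·0+4·2 = 8 | 2·4 = 8
X: 5·2+4·1 = 14 | 2·7 = 14
Y: 5·0+4·3 = 12 | 2·6 = 12
G: 5·2+4·0 = 10 | 2·5 = 10
gcd(5,4,2) = 1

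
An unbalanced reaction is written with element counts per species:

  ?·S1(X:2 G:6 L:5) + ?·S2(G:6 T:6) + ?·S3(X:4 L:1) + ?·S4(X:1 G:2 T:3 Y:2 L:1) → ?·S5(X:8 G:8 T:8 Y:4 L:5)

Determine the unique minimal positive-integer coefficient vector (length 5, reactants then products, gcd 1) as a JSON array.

X: 1·2+1·0+4·4+6·1 = 24 | 3·8 = 24
G: 1·6+1·6+4·0+6·2 = 24 | 3·8 = 24
T: 1·0+1·6+4·0+6·3 = 24 | 3·8 = 24
Y: 1·0+1·0+4·0+6·2 = 12 | 3·4 = 12
L: 1·5+1·0+4·1+6·1 = 15 | 3·5 = 15
gcd(1,1,4,6,3) = 1

Coefficients: [1, 1, 4, 6, 3]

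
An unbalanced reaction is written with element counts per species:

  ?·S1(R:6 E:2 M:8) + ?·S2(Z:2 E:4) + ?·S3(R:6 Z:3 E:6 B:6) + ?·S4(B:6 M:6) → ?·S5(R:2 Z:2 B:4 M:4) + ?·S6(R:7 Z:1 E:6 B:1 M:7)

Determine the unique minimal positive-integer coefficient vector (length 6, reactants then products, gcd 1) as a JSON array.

R: 6·6+3·0+2·6+1·0 = 48 | 3·2+6·7 = 48
Z: 6·0+3·2+2·3+1·0 = 12 | 3·2+6·1 = 12
E: 6·2+3·4+2·6+1·0 = 36 | 3·0+6·6 = 36
B: 6·0+3·0+2·6+1·6 = 18 | 3·4+6·1 = 18
M: 6·8+3·0+2·0+1·6 = 54 | 3·4+6·7 = 54
gcd(6,3,2,1,3,6) = 1

Coefficients: [6, 3, 2, 1, 3, 6]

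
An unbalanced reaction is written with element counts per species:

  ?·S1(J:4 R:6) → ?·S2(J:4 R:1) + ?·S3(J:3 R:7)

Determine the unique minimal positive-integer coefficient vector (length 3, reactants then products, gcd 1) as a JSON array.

J: 5·4 = 20 | 2·4+4·3 = 20
R: 5·6 = 30 | 2·1+4·7 = 30
gcd(5,2,4) = 1

Coefficients: [5, 2, 4]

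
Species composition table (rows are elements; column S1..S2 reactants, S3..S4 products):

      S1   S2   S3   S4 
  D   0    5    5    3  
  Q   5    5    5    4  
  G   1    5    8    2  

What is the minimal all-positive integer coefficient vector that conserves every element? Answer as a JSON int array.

D: 1·0+5·5 = 25 | 2·5+5·3 = 25
Q: 1·5+5·5 = 30 | 2·5+5·4 = 30
G: 1·1+5·5 = 26 | 2·8+5·2 = 26
gcd(1,5,2,5) = 1

Coefficients: [1, 5, 2, 5]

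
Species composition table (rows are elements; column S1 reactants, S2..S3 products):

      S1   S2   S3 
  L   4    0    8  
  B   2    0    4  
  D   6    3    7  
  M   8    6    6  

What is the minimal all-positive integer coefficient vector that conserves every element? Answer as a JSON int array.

L: 6·4 = 24 | 5·0+3·8 = 24
B: 6·2 = 12 | 5·0+3·4 = 12
D: 6·6 = 36 | 5·3+3·7 = 36
M: 6·8 = 48 | 5·6+3·6 = 48
gcd(6,5,3) = 1

Coefficients: [6, 5, 3]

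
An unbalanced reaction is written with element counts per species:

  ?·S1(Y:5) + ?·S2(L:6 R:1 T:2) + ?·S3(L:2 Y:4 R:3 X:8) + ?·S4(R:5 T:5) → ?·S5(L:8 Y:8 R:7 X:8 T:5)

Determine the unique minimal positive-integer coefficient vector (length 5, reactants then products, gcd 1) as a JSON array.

L: 4·0+5·6+5·2+3·0 = 40 | 5·8 = 40
Y: 4·5+5·0+5·4+3·0 = 40 | 5·8 = 40
R: 4·0+5·1+5·3+3·5 = 35 | 5·7 = 35
X: 4·0+5·0+5·8+3·0 = 40 | 5·8 = 40
T: 4·0+5·2+5·0+3·5 = 25 | 5·5 = 25
gcd(4,5,5,3,5) = 1

Coefficients: [4, 5, 5, 3, 5]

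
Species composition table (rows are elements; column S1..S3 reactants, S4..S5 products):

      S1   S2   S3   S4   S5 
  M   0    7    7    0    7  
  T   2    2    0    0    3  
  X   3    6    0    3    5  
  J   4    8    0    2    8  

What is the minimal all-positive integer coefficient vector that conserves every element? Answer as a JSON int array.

Coefficients: [4, 5, 1, 4, 6]

M: 4·0+5·7+1·7 = 42 | 4·0+6·7 = 42
T: 4·2+5·2+1·0 = 18 | 4·0+6·3 = 18
X: 4·3+5·6+1·0 = 42 | 4·3+6·5 = 42
J: 4·4+5·8+1·0 = 56 | 4·2+6·8 = 56
gcd(4,5,1,4,6) = 1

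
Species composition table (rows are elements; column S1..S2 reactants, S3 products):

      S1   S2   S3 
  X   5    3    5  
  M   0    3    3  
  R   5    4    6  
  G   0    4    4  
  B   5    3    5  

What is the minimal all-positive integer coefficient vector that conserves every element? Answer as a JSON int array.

X: 2·5+5·3 = 25 | 5·5 = 25
M: 2·0+5·3 = 15 | 5·3 = 15
R: 2·5+5·4 = 30 | 5·6 = 30
G: 2·0+5·4 = 20 | 5·4 = 20
B: 2·5+5·3 = 25 | 5·5 = 25
gcd(2,5,5) = 1

Coefficients: [2, 5, 5]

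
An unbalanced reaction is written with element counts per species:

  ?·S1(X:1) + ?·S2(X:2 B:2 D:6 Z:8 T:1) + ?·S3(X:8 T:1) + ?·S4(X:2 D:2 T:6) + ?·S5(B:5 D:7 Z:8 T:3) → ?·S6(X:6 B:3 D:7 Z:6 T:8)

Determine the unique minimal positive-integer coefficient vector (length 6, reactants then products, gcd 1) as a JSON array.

Coefficients: [6, 1, 1, 4, 2, 4]

X: 6·1+1·2+1·8+4·2+2·0 = 24 | 4·6 = 24
B: 6·0+1·2+1·0+4·0+2·5 = 12 | 4·3 = 12
D: 6·0+1·6+1·0+4·2+2·7 = 28 | 4·7 = 28
Z: 6·0+1·8+1·0+4·0+2·8 = 24 | 4·6 = 24
T: 6·0+1·1+1·1+4·6+2·3 = 32 | 4·8 = 32
gcd(6,1,1,4,2,4) = 1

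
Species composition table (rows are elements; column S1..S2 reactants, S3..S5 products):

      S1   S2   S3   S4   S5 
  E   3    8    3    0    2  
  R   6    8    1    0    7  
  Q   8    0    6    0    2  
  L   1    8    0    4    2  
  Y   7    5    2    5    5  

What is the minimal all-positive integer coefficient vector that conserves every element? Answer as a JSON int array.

Coefficients: [4, 1, 4, 1, 4]

E: 4·3+1·8 = 20 | 4·3+1·0+4·2 = 20
R: 4·6+1·8 = 32 | 4·1+1·0+4·7 = 32
Q: 4·8+1·0 = 32 | 4·6+1·0+4·2 = 32
L: 4·1+1·8 = 12 | 4·0+1·4+4·2 = 12
Y: 4·7+1·5 = 33 | 4·2+1·5+4·5 = 33
gcd(4,1,4,1,4) = 1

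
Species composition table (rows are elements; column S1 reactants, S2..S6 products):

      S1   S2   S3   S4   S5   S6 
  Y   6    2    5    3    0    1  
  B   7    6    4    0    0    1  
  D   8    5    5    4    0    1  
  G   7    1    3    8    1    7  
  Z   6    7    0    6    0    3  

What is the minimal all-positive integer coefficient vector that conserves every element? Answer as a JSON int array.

Coefficients: [5, 3, 4, 1, 5, 1]

Y: 5·6 = 30 | 3·2+4·5+1·3+5·0+1·1 = 30
B: 5·7 = 35 | 3·6+4·4+1·0+5·0+1·1 = 35
D: 5·8 = 40 | 3·5+4·5+1·4+5·0+1·1 = 40
G: 5·7 = 35 | 3·1+4·3+1·8+5·1+1·7 = 35
Z: 5·6 = 30 | 3·7+4·0+1·6+5·0+1·3 = 30
gcd(5,3,4,1,5,1) = 1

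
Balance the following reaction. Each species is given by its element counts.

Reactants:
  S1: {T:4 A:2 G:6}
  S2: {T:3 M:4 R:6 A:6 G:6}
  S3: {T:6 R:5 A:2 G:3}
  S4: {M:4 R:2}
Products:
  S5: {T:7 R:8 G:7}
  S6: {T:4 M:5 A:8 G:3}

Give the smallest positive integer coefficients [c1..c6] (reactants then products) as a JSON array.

T: 4·4+2·3+6·6+3·0 = 58 | 6·7+4·4 = 58
M: 4·0+2·4+6·0+3·4 = 20 | 6·0+4·5 = 20
R: 4·0+2·6+6·5+3·2 = 48 | 6·8+4·0 = 48
A: 4·2+2·6+6·2+3·0 = 32 | 6·0+4·8 = 32
G: 4·6+2·6+6·3+3·0 = 54 | 6·7+4·3 = 54
gcd(4,2,6,3,6,4) = 1

Coefficients: [4, 2, 6, 3, 6, 4]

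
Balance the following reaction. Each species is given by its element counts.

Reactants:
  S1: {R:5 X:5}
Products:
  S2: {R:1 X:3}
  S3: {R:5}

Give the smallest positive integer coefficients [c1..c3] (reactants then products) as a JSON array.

R: 3·5 = 15 | 5·1+2·5 = 15
X: 3·5 = 15 | 5·3+2·0 = 15
gcd(3,5,2) = 1

Coefficients: [3, 5, 2]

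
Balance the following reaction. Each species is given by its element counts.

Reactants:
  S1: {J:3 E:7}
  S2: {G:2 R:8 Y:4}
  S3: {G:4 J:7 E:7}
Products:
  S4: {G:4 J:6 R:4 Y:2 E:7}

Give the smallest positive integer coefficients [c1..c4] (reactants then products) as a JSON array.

G: 1·0+2·2+3·4 = 16 | 4·4 = 16
J: 1·3+2·0+3·7 = 24 | 4·6 = 24
R: 1·0+2·8+3·0 = 16 | 4·4 = 16
Y: 1·0+2·4+3·0 = 8 | 4·2 = 8
E: 1·7+2·0+3·7 = 28 | 4·7 = 28
gcd(1,2,3,4) = 1

Coefficients: [1, 2, 3, 4]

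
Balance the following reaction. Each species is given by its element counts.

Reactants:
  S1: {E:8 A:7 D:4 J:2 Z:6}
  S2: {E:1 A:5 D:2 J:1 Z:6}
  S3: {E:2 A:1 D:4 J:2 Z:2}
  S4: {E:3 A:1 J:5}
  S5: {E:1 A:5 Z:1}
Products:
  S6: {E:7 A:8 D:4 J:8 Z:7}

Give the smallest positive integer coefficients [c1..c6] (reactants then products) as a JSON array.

Coefficients: [1, 4, 2, 6, 1, 5]

E: 1·8+4·1+2·2+6·3+1·1 = 35 | 5·7 = 35
A: 1·7+4·5+2·1+6·1+1·5 = 40 | 5·8 = 40
D: 1·4+4·2+2·4+6·0+1·0 = 20 | 5·4 = 20
J: 1·2+4·1+2·2+6·5+1·0 = 40 | 5·8 = 40
Z: 1·6+4·6+2·2+6·0+1·1 = 35 | 5·7 = 35
gcd(1,4,2,6,1,5) = 1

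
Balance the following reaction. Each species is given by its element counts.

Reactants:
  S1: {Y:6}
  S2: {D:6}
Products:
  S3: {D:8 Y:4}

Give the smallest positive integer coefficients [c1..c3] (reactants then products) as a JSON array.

Coefficients: [2, 4, 3]

D: 2·0+4·6 = 24 | 3·8 = 24
Y: 2·6+4·0 = 12 | 3·4 = 12
gcd(2,4,3) = 1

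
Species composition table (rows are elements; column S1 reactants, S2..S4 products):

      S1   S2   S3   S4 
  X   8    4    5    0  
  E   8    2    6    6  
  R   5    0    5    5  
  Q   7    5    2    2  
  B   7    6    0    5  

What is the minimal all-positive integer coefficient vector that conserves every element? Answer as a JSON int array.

Coefficients: [5, 5, 4, 1]

X: 5·8 = 40 | 5·4+4·5+1·0 = 40
E: 5·8 = 40 | 5·2+4·6+1·6 = 40
R: 5·5 = 25 | 5·0+4·5+1·5 = 25
Q: 5·7 = 35 | 5·5+4·2+1·2 = 35
B: 5·7 = 35 | 5·6+4·0+1·5 = 35
gcd(5,5,4,1) = 1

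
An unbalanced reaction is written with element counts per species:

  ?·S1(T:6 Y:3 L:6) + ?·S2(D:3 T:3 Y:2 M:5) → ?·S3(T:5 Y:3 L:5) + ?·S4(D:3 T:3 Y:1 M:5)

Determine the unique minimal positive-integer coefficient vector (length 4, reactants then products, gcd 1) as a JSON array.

Coefficients: [5, 3, 6, 3]

D: 5·0+3·3 = 9 | 6·0+3·3 = 9
T: 5·6+3·3 = 39 | 6·5+3·3 = 39
Y: 5·3+3·2 = 21 | 6·3+3·1 = 21
M: 5·0+3·5 = 15 | 6·0+3·5 = 15
L: 5·6+3·0 = 30 | 6·5+3·0 = 30
gcd(5,3,6,3) = 1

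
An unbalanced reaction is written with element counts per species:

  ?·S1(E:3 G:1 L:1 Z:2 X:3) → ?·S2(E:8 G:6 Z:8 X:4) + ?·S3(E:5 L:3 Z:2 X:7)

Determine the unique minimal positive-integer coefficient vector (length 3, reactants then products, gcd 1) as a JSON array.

E: 6·3 = 18 | 1·8+2·5 = 18
G: 6·1 = 6 | 1·6+2·0 = 6
L: 6·1 = 6 | 1·0+2·3 = 6
Z: 6·2 = 12 | 1·8+2·2 = 12
X: 6·3 = 18 | 1·4+2·7 = 18
gcd(6,1,2) = 1

Coefficients: [6, 1, 2]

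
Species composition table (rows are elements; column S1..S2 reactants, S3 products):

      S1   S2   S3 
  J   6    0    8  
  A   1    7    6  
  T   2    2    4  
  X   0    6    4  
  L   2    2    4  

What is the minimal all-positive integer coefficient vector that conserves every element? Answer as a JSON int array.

J: 4·6+2·0 = 24 | 3·8 = 24
A: 4·1+2·7 = 18 | 3·6 = 18
T: 4·2+2·2 = 12 | 3·4 = 12
X: 4·0+2·6 = 12 | 3·4 = 12
L: 4·2+2·2 = 12 | 3·4 = 12
gcd(4,2,3) = 1

Coefficients: [4, 2, 3]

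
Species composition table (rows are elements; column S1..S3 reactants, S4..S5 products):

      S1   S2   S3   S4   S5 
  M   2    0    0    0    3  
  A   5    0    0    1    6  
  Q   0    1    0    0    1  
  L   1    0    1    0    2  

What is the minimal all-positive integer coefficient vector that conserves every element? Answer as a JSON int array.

M: 3·2+2·0+1·0 = 6 | 3·0+2·3 = 6
A: 3·5+2·0+1·0 = 15 | 3·1+2·6 = 15
Q: 3·0+2·1+1·0 = 2 | 3·0+2·1 = 2
L: 3·1+2·0+1·1 = 4 | 3·0+2·2 = 4
gcd(3,2,1,3,2) = 1

Coefficients: [3, 2, 1, 3, 2]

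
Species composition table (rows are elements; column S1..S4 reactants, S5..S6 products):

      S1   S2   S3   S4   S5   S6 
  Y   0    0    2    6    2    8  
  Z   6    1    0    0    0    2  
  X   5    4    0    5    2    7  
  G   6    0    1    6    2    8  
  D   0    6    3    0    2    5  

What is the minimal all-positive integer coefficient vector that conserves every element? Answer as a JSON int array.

Coefficients: [1, 2, 6, 5, 5, 4]

Y: 1·0+2·0+6·2+5·6 = 42 | 5·2+4·8 = 42
Z: 1·6+2·1+6·0+5·0 = 8 | 5·0+4·2 = 8
X: 1·5+2·4+6·0+5·5 = 38 | 5·2+4·7 = 38
G: 1·6+2·0+6·1+5·6 = 42 | 5·2+4·8 = 42
D: 1·0+2·6+6·3+5·0 = 30 | 5·2+4·5 = 30
gcd(1,2,6,5,5,4) = 1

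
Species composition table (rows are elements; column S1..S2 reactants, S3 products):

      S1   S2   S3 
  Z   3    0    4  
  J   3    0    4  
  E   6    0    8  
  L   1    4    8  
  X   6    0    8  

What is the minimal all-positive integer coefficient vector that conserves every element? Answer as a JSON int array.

Coefficients: [4, 5, 3]

Z: 4·3+5·0 = 12 | 3·4 = 12
J: 4·3+5·0 = 12 | 3·4 = 12
E: 4·6+5·0 = 24 | 3·8 = 24
L: 4·1+5·4 = 24 | 3·8 = 24
X: 4·6+5·0 = 24 | 3·8 = 24
gcd(4,5,3) = 1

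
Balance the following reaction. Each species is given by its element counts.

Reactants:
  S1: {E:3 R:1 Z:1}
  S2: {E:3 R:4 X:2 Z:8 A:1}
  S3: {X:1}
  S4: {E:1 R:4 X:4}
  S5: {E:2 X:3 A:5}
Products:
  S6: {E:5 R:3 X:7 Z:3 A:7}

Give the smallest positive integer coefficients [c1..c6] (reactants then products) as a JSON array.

E: 1·3+1·3+3·0+1·1+4·2 = 15 | 3·5 = 15
R: 1·1+1·4+3·0+1·4+4·0 = 9 | 3·3 = 9
X: 1·0+1·2+3·1+1·4+4·3 = 21 | 3·7 = 21
Z: 1·1+1·8+3·0+1·0+4·0 = 9 | 3·3 = 9
A: 1·0+1·1+3·0+1·0+4·5 = 21 | 3·7 = 21
gcd(1,1,3,1,4,3) = 1

Coefficients: [1, 1, 3, 1, 4, 3]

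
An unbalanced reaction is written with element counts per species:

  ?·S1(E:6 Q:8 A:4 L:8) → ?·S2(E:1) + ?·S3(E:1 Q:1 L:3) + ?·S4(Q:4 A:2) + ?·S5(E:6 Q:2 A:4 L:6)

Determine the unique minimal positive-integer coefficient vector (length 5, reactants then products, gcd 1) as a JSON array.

E: 3·6 = 18 | 6·1+6·1+4·0+1·6 = 18
Q: 3·8 = 24 | 6·0+6·1+4·4+1·2 = 24
A: 3·4 = 12 | 6·0+6·0+4·2+1·4 = 12
L: 3·8 = 24 | 6·0+6·3+4·0+1·6 = 24
gcd(3,6,6,4,1) = 1

Coefficients: [3, 6, 6, 4, 1]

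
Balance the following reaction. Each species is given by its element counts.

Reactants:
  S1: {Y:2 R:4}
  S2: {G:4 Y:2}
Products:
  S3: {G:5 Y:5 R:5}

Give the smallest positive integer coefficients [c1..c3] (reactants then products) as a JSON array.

G: 5·0+5·4 = 20 | 4·5 = 20
Y: 5·2+5·2 = 20 | 4·5 = 20
R: 5·4+5·0 = 20 | 4·5 = 20
gcd(5,5,4) = 1

Coefficients: [5, 5, 4]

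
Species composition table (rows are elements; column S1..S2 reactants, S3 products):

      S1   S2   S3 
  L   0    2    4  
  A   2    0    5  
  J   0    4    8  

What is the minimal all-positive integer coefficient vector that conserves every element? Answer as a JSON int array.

L: 5·0+4·2 = 8 | 2·4 = 8
A: 5·2+4·0 = 10 | 2·5 = 10
J: 5·0+4·4 = 16 | 2·8 = 16
gcd(5,4,2) = 1

Coefficients: [5, 4, 2]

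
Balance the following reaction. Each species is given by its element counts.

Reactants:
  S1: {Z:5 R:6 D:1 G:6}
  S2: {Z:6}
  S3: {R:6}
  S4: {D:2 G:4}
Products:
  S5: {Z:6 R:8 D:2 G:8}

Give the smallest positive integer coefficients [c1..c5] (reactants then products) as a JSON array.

Coefficients: [6, 1, 2, 3, 6]

Z: 6·5+1·6+2·0+3·0 = 36 | 6·6 = 36
R: 6·6+1·0+2·6+3·0 = 48 | 6·8 = 48
D: 6·1+1·0+2·0+3·2 = 12 | 6·2 = 12
G: 6·6+1·0+2·0+3·4 = 48 | 6·8 = 48
gcd(6,1,2,3,6) = 1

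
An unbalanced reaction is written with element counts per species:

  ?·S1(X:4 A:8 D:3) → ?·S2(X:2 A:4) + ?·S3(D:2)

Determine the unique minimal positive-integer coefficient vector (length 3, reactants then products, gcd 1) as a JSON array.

Coefficients: [2, 4, 3]

X: 2·4 = 8 | 4·2+3·0 = 8
A: 2·8 = 16 | 4·4+3·0 = 16
D: 2·3 = 6 | 4·0+3·2 = 6
gcd(2,4,3) = 1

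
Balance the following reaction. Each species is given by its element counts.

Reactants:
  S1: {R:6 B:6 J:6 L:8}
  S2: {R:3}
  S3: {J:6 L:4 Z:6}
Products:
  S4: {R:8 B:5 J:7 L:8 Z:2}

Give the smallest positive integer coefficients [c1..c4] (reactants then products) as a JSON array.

R: 5·6+6·3+2·0 = 48 | 6·8 = 48
B: 5·6+6·0+2·0 = 30 | 6·5 = 30
J: 5·6+6·0+2·6 = 42 | 6·7 = 42
L: 5·8+6·0+2·4 = 48 | 6·8 = 48
Z: 5·0+6·0+2·6 = 12 | 6·2 = 12
gcd(5,6,2,6) = 1

Coefficients: [5, 6, 2, 6]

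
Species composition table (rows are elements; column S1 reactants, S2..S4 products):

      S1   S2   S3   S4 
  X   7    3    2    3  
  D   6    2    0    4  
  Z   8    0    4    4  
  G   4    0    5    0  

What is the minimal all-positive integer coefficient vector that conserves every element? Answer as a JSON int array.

X: 5·7 = 35 | 3·3+4·2+6·3 = 35
D: 5·6 = 30 | 3·2+4·0+6·4 = 30
Z: 5·8 = 40 | 3·0+4·4+6·4 = 40
G: 5·4 = 20 | 3·0+4·5+6·0 = 20
gcd(5,3,4,6) = 1

Coefficients: [5, 3, 4, 6]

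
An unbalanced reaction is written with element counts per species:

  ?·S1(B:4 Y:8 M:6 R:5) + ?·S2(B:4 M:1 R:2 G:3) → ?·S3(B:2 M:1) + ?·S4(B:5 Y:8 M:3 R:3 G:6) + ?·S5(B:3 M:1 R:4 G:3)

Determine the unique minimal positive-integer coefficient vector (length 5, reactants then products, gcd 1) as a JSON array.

Coefficients: [1, 5, 5, 1, 3]

B: 1·4+5·4 = 24 | 5·2+1·5+3·3 = 24
Y: 1·8+5·0 = 8 | 5·0+1·8+3·0 = 8
M: 1·6+5·1 = 11 | 5·1+1·3+3·1 = 11
R: 1·5+5·2 = 15 | 5·0+1·3+3·4 = 15
G: 1·0+5·3 = 15 | 5·0+1·6+3·3 = 15
gcd(1,5,5,1,3) = 1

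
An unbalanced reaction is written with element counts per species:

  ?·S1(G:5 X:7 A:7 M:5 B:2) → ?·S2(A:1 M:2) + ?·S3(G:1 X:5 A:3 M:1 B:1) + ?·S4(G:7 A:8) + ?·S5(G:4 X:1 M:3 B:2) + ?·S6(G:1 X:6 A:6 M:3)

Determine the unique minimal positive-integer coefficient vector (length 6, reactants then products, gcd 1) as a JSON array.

Coefficients: [5, 3, 4, 1, 3, 2]

G: 5·5 = 25 | 3·0+4·1+1·7+3·4+2·1 = 25
X: 5·7 = 35 | 3·0+4·5+1·0+3·1+2·6 = 35
A: 5·7 = 35 | 3·1+4·3+1·8+3·0+2·6 = 35
M: 5·5 = 25 | 3·2+4·1+1·0+3·3+2·3 = 25
B: 5·2 = 10 | 3·0+4·1+1·0+3·2+2·0 = 10
gcd(5,3,4,1,3,2) = 1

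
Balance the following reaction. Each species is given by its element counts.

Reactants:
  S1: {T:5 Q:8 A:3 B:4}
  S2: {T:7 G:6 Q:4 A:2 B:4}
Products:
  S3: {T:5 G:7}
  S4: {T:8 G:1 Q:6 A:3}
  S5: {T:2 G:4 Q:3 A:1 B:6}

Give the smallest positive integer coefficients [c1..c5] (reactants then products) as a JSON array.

Coefficients: [3, 6, 1, 5, 6]

T: 3·5+6·7 = 57 | 1·5+5·8+6·2 = 57
G: 3·0+6·6 = 36 | 1·7+5·1+6·4 = 36
Q: 3·8+6·4 = 48 | 1·0+5·6+6·3 = 48
A: 3·3+6·2 = 21 | 1·0+5·3+6·1 = 21
B: 3·4+6·4 = 36 | 1·0+5·0+6·6 = 36
gcd(3,6,1,5,6) = 1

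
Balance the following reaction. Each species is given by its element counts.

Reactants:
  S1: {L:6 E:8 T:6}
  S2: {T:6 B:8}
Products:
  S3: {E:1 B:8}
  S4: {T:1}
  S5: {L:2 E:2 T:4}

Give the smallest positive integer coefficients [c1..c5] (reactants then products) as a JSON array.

L: 1·6+2·0 = 6 | 2·0+6·0+3·2 = 6
E: 1·8+2·0 = 8 | 2·1+6·0+3·2 = 8
T: 1·6+2·6 = 18 | 2·0+6·1+3·4 = 18
B: 1·0+2·8 = 16 | 2·8+6·0+3·0 = 16
gcd(1,2,2,6,3) = 1

Coefficients: [1, 2, 2, 6, 3]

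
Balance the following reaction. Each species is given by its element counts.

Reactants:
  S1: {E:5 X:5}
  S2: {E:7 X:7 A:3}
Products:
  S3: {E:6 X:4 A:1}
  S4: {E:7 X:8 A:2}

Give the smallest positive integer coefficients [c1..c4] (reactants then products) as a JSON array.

E: 5·5+5·7 = 60 | 3·6+6·7 = 60
X: 5·5+5·7 = 60 | 3·4+6·8 = 60
A: 5·0+5·3 = 15 | 3·1+6·2 = 15
gcd(5,5,3,6) = 1

Coefficients: [5, 5, 3, 6]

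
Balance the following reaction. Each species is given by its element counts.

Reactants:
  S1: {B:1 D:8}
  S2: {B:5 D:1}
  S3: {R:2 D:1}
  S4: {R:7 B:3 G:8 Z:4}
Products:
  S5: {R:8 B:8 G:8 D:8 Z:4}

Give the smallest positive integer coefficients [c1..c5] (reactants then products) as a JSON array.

Coefficients: [5, 5, 3, 6, 6]

R: 5·0+5·0+3·2+6·7 = 48 | 6·8 = 48
B: 5·1+5·5+3·0+6·3 = 48 | 6·8 = 48
G: 5·0+5·0+3·0+6·8 = 48 | 6·8 = 48
D: 5·8+5·1+3·1+6·0 = 48 | 6·8 = 48
Z: 5·0+5·0+3·0+6·4 = 24 | 6·4 = 24
gcd(5,5,3,6,6) = 1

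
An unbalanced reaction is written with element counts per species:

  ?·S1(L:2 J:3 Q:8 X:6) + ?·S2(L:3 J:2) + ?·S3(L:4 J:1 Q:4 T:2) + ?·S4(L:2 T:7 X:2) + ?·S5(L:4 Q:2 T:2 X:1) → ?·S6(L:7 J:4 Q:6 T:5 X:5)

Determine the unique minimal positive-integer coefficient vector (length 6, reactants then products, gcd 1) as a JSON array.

L: 3·2+5·3+1·4+3·2+1·4 = 35 | 5·7 = 35
J: 3·3+5·2+1·1+3·0+1·0 = 20 | 5·4 = 20
Q: 3·8+5·0+1·4+3·0+1·2 = 30 | 5·6 = 30
T: 3·0+5·0+1·2+3·7+1·2 = 25 | 5·5 = 25
X: 3·6+5·0+1·0+3·2+1·1 = 25 | 5·5 = 25
gcd(3,5,1,3,1,5) = 1

Coefficients: [3, 5, 1, 3, 1, 5]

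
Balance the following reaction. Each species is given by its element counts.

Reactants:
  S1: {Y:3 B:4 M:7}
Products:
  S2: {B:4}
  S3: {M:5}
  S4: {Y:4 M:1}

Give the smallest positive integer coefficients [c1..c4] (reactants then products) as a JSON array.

Coefficients: [4, 4, 5, 3]

Y: 4·3 = 12 | 4·0+5·0+3·4 = 12
B: 4·4 = 16 | 4·4+5·0+3·0 = 16
M: 4·7 = 28 | 4·0+5·5+3·1 = 28
gcd(4,4,5,3) = 1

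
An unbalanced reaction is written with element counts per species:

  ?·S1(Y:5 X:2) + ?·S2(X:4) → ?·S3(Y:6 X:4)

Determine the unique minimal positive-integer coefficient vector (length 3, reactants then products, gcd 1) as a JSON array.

Coefficients: [6, 2, 5]

Y: 6·5+2·0 = 30 | 5·6 = 30
X: 6·2+2·4 = 20 | 5·4 = 20
gcd(6,2,5) = 1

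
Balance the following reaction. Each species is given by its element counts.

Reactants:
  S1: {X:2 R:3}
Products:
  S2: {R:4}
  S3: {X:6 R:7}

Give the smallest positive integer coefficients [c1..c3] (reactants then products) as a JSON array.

X: 6·2 = 12 | 1·0+2·6 = 12
R: 6·3 = 18 | 1·4+2·7 = 18
gcd(6,1,2) = 1

Coefficients: [6, 1, 2]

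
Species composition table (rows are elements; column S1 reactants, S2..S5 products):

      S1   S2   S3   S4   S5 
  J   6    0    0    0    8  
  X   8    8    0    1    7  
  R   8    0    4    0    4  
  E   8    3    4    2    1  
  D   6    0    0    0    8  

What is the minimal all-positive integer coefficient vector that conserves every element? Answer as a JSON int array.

J: 4·6 = 24 | 1·0+5·0+3·0+3·8 = 24
X: 4·8 = 32 | 1·8+5·0+3·1+3·7 = 32
R: 4·8 = 32 | 1·0+5·4+3·0+3·4 = 32
E: 4·8 = 32 | 1·3+5·4+3·2+3·1 = 32
D: 4·6 = 24 | 1·0+5·0+3·0+3·8 = 24
gcd(4,1,5,3,3) = 1

Coefficients: [4, 1, 5, 3, 3]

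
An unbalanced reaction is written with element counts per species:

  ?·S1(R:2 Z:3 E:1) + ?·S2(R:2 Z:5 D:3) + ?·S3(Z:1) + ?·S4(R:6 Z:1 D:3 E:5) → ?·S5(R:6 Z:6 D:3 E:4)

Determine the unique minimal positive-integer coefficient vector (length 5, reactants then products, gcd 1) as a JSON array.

Coefficients: [2, 1, 5, 2, 3]

R: 2·2+1·2+5·0+2·6 = 18 | 3·6 = 18
Z: 2·3+1·5+5·1+2·1 = 18 | 3·6 = 18
D: 2·0+1·3+5·0+2·3 = 9 | 3·3 = 9
E: 2·1+1·0+5·0+2·5 = 12 | 3·4 = 12
gcd(2,1,5,2,3) = 1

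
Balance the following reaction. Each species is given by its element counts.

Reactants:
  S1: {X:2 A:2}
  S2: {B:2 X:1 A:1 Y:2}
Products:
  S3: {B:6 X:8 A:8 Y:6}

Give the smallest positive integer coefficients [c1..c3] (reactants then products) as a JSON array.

Coefficients: [5, 6, 2]

B: 5·0+6·2 = 12 | 2·6 = 12
X: 5·2+6·1 = 16 | 2·8 = 16
A: 5·2+6·1 = 16 | 2·8 = 16
Y: 5·0+6·2 = 12 | 2·6 = 12
gcd(5,6,2) = 1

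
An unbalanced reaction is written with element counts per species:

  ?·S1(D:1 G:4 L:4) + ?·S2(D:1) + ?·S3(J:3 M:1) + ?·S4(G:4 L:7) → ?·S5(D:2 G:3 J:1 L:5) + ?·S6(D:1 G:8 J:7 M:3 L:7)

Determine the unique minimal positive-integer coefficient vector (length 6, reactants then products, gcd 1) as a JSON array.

D: 5·1+5·1+6·0+2·0 = 10 | 4·2+2·1 = 10
G: 5·4+5·0+6·0+2·4 = 28 | 4·3+2·8 = 28
J: 5·0+5·0+6·3+2·0 = 18 | 4·1+2·7 = 18
M: 5·0+5·0+6·1+2·0 = 6 | 4·0+2·3 = 6
L: 5·4+5·0+6·0+2·7 = 34 | 4·5+2·7 = 34
gcd(5,5,6,2,4,2) = 1

Coefficients: [5, 5, 6, 2, 4, 2]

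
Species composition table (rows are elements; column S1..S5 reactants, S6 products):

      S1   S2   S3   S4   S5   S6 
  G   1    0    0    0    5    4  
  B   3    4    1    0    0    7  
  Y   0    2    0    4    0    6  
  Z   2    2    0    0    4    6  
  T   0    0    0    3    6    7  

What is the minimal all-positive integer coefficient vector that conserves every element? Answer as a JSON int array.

G: 2·1+3·0+3·0+3·0+2·5 = 12 | 3·4 = 12
B: 2·3+3·4+3·1+3·0+2·0 = 21 | 3·7 = 21
Y: 2·0+3·2+3·0+3·4+2·0 = 18 | 3·6 = 18
Z: 2·2+3·2+3·0+3·0+2·4 = 18 | 3·6 = 18
T: 2·0+3·0+3·0+3·3+2·6 = 21 | 3·7 = 21
gcd(2,3,3,3,2,3) = 1

Coefficients: [2, 3, 3, 3, 2, 3]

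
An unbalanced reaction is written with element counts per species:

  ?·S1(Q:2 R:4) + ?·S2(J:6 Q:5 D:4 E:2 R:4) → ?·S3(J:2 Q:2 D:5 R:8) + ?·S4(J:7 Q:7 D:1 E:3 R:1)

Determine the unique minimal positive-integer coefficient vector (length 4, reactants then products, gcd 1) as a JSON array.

Coefficients: [3, 6, 4, 4]

J: 3·0+6·6 = 36 | 4·2+4·7 = 36
Q: 3·2+6·5 = 36 | 4·2+4·7 = 36
D: 3·0+6·4 = 24 | 4·5+4·1 = 24
E: 3·0+6·2 = 12 | 4·0+4·3 = 12
R: 3·4+6·4 = 36 | 4·8+4·1 = 36
gcd(3,6,4,4) = 1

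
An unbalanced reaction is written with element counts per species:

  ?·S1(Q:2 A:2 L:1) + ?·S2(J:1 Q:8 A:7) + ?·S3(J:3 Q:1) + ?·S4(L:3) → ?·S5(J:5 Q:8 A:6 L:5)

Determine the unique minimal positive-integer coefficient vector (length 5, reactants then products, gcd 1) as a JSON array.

J: 5·0+2·1+6·3+5·0 = 20 | 4·5 = 20
Q: 5·2+2·8+6·1+5·0 = 32 | 4·8 = 32
A: 5·2+2·7+6·0+5·0 = 24 | 4·6 = 24
L: 5·1+2·0+6·0+5·3 = 20 | 4·5 = 20
gcd(5,2,6,5,4) = 1

Coefficients: [5, 2, 6, 5, 4]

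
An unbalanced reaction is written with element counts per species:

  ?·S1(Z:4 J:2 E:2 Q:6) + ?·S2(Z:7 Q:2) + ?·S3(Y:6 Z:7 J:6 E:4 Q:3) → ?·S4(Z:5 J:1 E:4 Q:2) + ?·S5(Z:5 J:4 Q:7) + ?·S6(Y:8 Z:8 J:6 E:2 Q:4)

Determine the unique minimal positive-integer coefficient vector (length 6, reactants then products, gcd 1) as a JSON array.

Y: 3·0+2·0+4·6 = 24 | 4·0+2·0+3·8 = 24
Z: 3·4+2·7+4·7 = 54 | 4·5+2·5+3·8 = 54
J: 3·2+2·0+4·6 = 30 | 4·1+2·4+3·6 = 30
E: 3·2+2·0+4·4 = 22 | 4·4+2·0+3·2 = 22
Q: 3·6+2·2+4·3 = 34 | 4·2+2·7+3·4 = 34
gcd(3,2,4,4,2,3) = 1

Coefficients: [3, 2, 4, 4, 2, 3]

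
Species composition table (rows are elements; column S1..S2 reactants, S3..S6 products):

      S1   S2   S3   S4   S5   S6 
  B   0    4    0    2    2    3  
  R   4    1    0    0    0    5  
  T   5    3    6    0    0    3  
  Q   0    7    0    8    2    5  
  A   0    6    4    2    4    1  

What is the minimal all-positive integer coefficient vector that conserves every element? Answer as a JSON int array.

B: 6·0+6·4 = 24 | 5·0+1·2+2·2+6·3 = 24
R: 6·4+6·1 = 30 | 5·0+1·0+2·0+6·5 = 30
T: 6·5+6·3 = 48 | 5·6+1·0+2·0+6·3 = 48
Q: 6·0+6·7 = 42 | 5·0+1·8+2·2+6·5 = 42
A: 6·0+6·6 = 36 | 5·4+1·2+2·4+6·1 = 36
gcd(6,6,5,1,2,6) = 1

Coefficients: [6, 6, 5, 1, 2, 6]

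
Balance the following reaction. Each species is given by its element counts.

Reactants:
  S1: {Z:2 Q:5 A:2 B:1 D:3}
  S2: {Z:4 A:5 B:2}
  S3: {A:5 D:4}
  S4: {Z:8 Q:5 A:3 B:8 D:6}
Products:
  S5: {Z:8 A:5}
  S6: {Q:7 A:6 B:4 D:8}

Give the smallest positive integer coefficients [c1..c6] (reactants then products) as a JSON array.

Z: 6·2+3·4+4·0+1·8 = 32 | 4·8+5·0 = 32
Q: 6·5+3·0+4·0+1·5 = 35 | 4·0+5·7 = 35
A: 6·2+3·5+4·5+1·3 = 50 | 4·5+5·6 = 50
B: 6·1+3·2+4·0+1·8 = 20 | 4·0+5·4 = 20
D: 6·3+3·0+4·4+1·6 = 40 | 4·0+5·8 = 40
gcd(6,3,4,1,4,5) = 1

Coefficients: [6, 3, 4, 1, 4, 5]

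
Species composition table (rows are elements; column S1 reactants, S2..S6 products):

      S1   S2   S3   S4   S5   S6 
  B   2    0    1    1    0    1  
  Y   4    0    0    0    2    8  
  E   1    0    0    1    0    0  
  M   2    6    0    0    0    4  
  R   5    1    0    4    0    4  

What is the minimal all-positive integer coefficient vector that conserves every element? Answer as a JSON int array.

B: 5·2 = 10 | 1·0+4·1+5·1+6·0+1·1 = 10
Y: 5·4 = 20 | 1·0+4·0+5·0+6·2+1·8 = 20
E: 5·1 = 5 | 1·0+4·0+5·1+6·0+1·0 = 5
M: 5·2 = 10 | 1·6+4·0+5·0+6·0+1·4 = 10
R: 5·5 = 25 | 1·1+4·0+5·4+6·0+1·4 = 25
gcd(5,1,4,5,6,1) = 1

Coefficients: [5, 1, 4, 5, 6, 1]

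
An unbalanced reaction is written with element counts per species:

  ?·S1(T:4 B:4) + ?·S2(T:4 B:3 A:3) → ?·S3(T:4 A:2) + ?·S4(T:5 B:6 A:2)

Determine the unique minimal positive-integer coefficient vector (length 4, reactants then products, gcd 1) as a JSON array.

T: 3·4+4·4 = 28 | 2·4+4·5 = 28
B: 3·4+4·3 = 24 | 2·0+4·6 = 24
A: 3·0+4·3 = 12 | 2·2+4·2 = 12
gcd(3,4,2,4) = 1

Coefficients: [3, 4, 2, 4]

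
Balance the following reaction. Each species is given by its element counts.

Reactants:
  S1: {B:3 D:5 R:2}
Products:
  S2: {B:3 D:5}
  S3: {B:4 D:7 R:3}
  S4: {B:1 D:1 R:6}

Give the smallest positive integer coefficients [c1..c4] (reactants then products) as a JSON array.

Coefficients: [6, 3, 2, 1]

B: 6·3 = 18 | 3·3+2·4+1·1 = 18
D: 6·5 = 30 | 3·5+2·7+1·1 = 30
R: 6·2 = 12 | 3·0+2·3+1·6 = 12
gcd(6,3,2,1) = 1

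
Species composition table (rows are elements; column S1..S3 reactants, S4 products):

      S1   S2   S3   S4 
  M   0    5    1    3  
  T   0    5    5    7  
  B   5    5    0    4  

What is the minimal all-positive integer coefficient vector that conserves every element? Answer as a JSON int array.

M: 2·0+2·5+5·1 = 15 | 5·3 = 15
T: 2·0+2·5+5·5 = 35 | 5·7 = 35
B: 2·5+2·5+5·0 = 20 | 5·4 = 20
gcd(2,2,5,5) = 1

Coefficients: [2, 2, 5, 5]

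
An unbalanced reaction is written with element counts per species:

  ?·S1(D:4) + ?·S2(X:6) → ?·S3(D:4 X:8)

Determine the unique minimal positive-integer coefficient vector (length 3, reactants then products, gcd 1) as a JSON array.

D: 3·4+4·0 = 12 | 3·4 = 12
X: 3·0+4·6 = 24 | 3·8 = 24
gcd(3,4,3) = 1

Coefficients: [3, 4, 3]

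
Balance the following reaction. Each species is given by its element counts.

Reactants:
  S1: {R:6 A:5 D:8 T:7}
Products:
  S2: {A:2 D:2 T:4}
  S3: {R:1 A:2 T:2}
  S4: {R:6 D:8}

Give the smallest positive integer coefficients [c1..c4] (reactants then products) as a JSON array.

R: 4·6 = 24 | 4·0+6·1+3·6 = 24
A: 4·5 = 20 | 4·2+6·2+3·0 = 20
D: 4·8 = 32 | 4·2+6·0+3·8 = 32
T: 4·7 = 28 | 4·4+6·2+3·0 = 28
gcd(4,4,6,3) = 1

Coefficients: [4, 4, 6, 3]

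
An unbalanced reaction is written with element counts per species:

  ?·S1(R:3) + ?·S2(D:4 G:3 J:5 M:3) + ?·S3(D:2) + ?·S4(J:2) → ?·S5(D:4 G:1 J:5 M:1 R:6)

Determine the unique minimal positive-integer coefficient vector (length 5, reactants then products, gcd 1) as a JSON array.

Coefficients: [6, 1, 4, 5, 3]

D: 6·0+1·4+4·2+5·0 = 12 | 3·4 = 12
G: 6·0+1·3+4·0+5·0 = 3 | 3·1 = 3
J: 6·0+1·5+4·0+5·2 = 15 | 3·5 = 15
M: 6·0+1·3+4·0+5·0 = 3 | 3·1 = 3
R: 6·3+1·0+4·0+5·0 = 18 | 3·6 = 18
gcd(6,1,4,5,3) = 1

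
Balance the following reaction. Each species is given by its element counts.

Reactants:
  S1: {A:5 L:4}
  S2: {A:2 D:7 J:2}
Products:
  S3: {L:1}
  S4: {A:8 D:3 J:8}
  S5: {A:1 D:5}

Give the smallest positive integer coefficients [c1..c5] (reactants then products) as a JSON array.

A: 1·5+4·2 = 13 | 4·0+1·8+5·1 = 13
D: 1·0+4·7 = 28 | 4·0+1·3+5·5 = 28
J: 1·0+4·2 = 8 | 4·0+1·8+5·0 = 8
L: 1·4+4·0 = 4 | 4·1+1·0+5·0 = 4
gcd(1,4,4,1,5) = 1

Coefficients: [1, 4, 4, 1, 5]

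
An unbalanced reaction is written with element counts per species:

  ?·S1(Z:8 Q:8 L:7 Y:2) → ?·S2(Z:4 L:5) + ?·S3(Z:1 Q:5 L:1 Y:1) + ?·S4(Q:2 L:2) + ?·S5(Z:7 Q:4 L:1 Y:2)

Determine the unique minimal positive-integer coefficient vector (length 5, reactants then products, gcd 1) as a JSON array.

Z: 5·8 = 40 | 5·4+6·1+1·0+2·7 = 40
Q: 5·8 = 40 | 5·0+6·5+1·2+2·4 = 40
L: 5·7 = 35 | 5·5+6·1+1·2+2·1 = 35
Y: 5·2 = 10 | 5·0+6·1+1·0+2·2 = 10
gcd(5,5,6,1,2) = 1

Coefficients: [5, 5, 6, 1, 2]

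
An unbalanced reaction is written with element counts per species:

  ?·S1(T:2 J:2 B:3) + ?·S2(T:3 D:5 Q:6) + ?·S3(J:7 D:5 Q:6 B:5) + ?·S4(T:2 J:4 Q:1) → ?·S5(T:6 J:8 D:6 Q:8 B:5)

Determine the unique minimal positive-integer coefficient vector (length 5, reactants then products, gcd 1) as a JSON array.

T: 5·2+4·3+2·0+4·2 = 30 | 5·6 = 30
J: 5·2+4·0+2·7+4·4 = 40 | 5·8 = 40
D: 5·0+4·5+2·5+4·0 = 30 | 5·6 = 30
Q: 5·0+4·6+2·6+4·1 = 40 | 5·8 = 40
B: 5·3+4·0+2·5+4·0 = 25 | 5·5 = 25
gcd(5,4,2,4,5) = 1

Coefficients: [5, 4, 2, 4, 5]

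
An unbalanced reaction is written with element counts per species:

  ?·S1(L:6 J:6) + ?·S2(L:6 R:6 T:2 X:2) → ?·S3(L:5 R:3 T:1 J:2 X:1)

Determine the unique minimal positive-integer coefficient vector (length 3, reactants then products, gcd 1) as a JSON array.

L: 2·6+3·6 = 30 | 6·5 = 30
R: 2·0+3·6 = 18 | 6·3 = 18
T: 2·0+3·2 = 6 | 6·1 = 6
J: 2·6+3·0 = 12 | 6·2 = 12
X: 2·0+3·2 = 6 | 6·1 = 6
gcd(2,3,6) = 1

Coefficients: [2, 3, 6]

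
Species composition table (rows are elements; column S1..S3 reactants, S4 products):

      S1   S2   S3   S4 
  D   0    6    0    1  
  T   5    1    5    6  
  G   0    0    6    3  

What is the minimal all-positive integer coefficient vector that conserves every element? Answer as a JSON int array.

D: 4·0+1·6+3·0 = 6 | 6·1 = 6
T: 4·5+1·1+3·5 = 36 | 6·6 = 36
G: 4·0+1·0+3·6 = 18 | 6·3 = 18
gcd(4,1,3,6) = 1

Coefficients: [4, 1, 3, 6]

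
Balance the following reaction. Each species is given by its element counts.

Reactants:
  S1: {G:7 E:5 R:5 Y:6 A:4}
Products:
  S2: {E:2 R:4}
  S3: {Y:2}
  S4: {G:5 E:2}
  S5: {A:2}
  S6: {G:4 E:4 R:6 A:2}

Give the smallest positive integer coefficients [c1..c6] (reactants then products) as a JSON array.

G: 2·7 = 14 | 1·0+6·0+2·5+3·0+1·4 = 14
E: 2·5 = 10 | 1·2+6·0+2·2+3·0+1·4 = 10
R: 2·5 = 10 | 1·4+6·0+2·0+3·0+1·6 = 10
Y: 2·6 = 12 | 1·0+6·2+2·0+3·0+1·0 = 12
A: 2·4 = 8 | 1·0+6·0+2·0+3·2+1·2 = 8
gcd(2,1,6,2,3,1) = 1

Coefficients: [2, 1, 6, 2, 3, 1]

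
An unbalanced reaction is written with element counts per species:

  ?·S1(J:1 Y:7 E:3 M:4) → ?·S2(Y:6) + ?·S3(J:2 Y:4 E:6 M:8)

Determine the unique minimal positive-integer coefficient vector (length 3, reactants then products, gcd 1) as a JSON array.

Coefficients: [6, 5, 3]

J: 6·1 = 6 | 5·0+3·2 = 6
Y: 6·7 = 42 | 5·6+3·4 = 42
E: 6·3 = 18 | 5·0+3·6 = 18
M: 6·4 = 24 | 5·0+3·8 = 24
gcd(6,5,3) = 1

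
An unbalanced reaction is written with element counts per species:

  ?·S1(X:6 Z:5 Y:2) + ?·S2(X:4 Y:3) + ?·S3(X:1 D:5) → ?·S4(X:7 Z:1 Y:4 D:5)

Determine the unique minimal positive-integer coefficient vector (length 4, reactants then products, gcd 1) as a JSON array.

X: 1·6+6·4+5·1 = 35 | 5·7 = 35
Z: 1·5+6·0+5·0 = 5 | 5·1 = 5
Y: 1·2+6·3+5·0 = 20 | 5·4 = 20
D: 1·0+6·0+5·5 = 25 | 5·5 = 25
gcd(1,6,5,5) = 1

Coefficients: [1, 6, 5, 5]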